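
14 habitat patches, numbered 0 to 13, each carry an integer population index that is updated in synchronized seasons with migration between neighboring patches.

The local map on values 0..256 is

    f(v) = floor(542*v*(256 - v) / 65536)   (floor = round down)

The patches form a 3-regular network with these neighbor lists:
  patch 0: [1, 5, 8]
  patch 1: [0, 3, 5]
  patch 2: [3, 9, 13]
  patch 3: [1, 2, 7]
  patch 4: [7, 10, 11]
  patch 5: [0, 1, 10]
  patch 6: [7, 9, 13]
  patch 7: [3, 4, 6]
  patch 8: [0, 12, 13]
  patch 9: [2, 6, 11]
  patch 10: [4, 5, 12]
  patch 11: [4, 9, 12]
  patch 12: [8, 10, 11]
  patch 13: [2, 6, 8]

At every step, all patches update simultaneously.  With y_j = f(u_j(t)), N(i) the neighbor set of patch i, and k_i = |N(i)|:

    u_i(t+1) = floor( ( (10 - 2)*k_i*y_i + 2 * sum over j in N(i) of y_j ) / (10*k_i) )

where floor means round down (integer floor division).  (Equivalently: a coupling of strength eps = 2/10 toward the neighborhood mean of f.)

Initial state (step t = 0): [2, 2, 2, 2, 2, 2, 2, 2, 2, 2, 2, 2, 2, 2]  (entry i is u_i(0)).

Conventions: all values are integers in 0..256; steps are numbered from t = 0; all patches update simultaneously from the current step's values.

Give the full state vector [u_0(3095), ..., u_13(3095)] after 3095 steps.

Simulating step by step:
t=0: [2, 2, 2, 2, 2, 2, 2, 2, 2, 2, 2, 2, 2, 2]
t=1: [4, 4, 4, 4, 4, 4, 4, 4, 4, 4, 4, 4, 4, 4]
t=2: [8, 8, 8, 8, 8, 8, 8, 8, 8, 8, 8, 8, 8, 8]
t=3: [16, 16, 16, 16, 16, 16, 16, 16, 16, 16, 16, 16, 16, 16]
t=4: [31, 31, 31, 31, 31, 31, 31, 31, 31, 31, 31, 31, 31, 31]
t=5: [57, 57, 57, 57, 57, 57, 57, 57, 57, 57, 57, 57, 57, 57]
t=6: [93, 93, 93, 93, 93, 93, 93, 93, 93, 93, 93, 93, 93, 93]
t=7: [125, 125, 125, 125, 125, 125, 125, 125, 125, 125, 125, 125, 125, 125]
t=8: [135, 135, 135, 135, 135, 135, 135, 135, 135, 135, 135, 135, 135, 135]
t=9: [135, 135, 135, 135, 135, 135, 135, 135, 135, 135, 135, 135, 135, 135]

Answer: [135, 135, 135, 135, 135, 135, 135, 135, 135, 135, 135, 135, 135, 135]
Key observation: The state at step 8, [135, 135, 135, 135, 135, 135, 135, 135, 135, 135, 135, 135, 135, 135], reappears at step 9: the system is in a cycle of period 1 from step 8 on.  Therefore the state at step 3095 equals the state at step 8 + ((3095 - 8) mod 1) = 8, which is [135, 135, 135, 135, 135, 135, 135, 135, 135, 135, 135, 135, 135, 135].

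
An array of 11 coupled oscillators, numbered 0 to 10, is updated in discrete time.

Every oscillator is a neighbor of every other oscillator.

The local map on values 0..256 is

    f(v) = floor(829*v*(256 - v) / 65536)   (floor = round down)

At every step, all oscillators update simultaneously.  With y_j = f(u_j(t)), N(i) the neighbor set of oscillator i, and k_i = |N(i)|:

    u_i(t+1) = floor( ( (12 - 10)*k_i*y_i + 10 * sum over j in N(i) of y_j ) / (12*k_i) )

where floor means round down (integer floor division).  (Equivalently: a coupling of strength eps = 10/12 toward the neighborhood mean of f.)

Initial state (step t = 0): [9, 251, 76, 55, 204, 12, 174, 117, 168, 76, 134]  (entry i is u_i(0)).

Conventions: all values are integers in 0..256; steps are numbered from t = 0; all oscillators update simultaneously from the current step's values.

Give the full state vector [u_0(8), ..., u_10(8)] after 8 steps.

Simulating step by step:
t=0: [9, 251, 76, 55, 204, 12, 174, 117, 168, 76, 134]
t=1: [125, 124, 137, 134, 134, 126, 138, 140, 138, 137, 140]
t=2: [206, 206, 205, 205, 205, 206, 205, 205, 205, 205, 205]
t=3: [131, 131, 131, 131, 131, 131, 131, 131, 131, 131, 131]
t=4: [207, 207, 207, 207, 207, 207, 207, 207, 207, 207, 207]
t=5: [128, 128, 128, 128, 128, 128, 128, 128, 128, 128, 128]
t=6: [207, 207, 207, 207, 207, 207, 207, 207, 207, 207, 207]
t=7: [128, 128, 128, 128, 128, 128, 128, 128, 128, 128, 128]
t=8: [207, 207, 207, 207, 207, 207, 207, 207, 207, 207, 207]

Answer: [207, 207, 207, 207, 207, 207, 207, 207, 207, 207, 207]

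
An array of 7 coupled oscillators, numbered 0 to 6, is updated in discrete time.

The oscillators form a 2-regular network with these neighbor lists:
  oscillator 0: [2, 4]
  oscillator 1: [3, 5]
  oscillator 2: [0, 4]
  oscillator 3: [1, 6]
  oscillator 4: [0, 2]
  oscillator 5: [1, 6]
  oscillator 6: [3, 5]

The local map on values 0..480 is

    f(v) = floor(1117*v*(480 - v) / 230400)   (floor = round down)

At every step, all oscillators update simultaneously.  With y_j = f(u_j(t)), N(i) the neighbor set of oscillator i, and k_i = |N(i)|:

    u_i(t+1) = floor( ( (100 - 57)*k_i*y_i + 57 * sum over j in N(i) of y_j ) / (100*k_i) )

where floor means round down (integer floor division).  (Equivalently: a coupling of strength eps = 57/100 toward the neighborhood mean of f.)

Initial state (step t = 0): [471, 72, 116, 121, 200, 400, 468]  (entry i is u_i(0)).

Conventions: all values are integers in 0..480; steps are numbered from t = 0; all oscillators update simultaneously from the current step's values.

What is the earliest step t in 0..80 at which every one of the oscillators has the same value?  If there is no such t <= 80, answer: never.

Answer: 4
Key observation: Synchronization is absorbing here: once all oscillators are equal they stay equal, and step 4 is the first all-equal step.

Derivation:
t=0: [471, 72, 116, 121, 200, 400, 468]  (not all equal)
t=1: [143, 165, 170, 138, 180, 114, 115]  (not all equal)
t=2: [247, 230, 250, 227, 251, 216, 209]  (not all equal)
t=3: [278, 277, 278, 276, 278, 276, 275]  (not all equal)
t=4: [272, 272, 272, 272, 272, 272, 272]  (all equal)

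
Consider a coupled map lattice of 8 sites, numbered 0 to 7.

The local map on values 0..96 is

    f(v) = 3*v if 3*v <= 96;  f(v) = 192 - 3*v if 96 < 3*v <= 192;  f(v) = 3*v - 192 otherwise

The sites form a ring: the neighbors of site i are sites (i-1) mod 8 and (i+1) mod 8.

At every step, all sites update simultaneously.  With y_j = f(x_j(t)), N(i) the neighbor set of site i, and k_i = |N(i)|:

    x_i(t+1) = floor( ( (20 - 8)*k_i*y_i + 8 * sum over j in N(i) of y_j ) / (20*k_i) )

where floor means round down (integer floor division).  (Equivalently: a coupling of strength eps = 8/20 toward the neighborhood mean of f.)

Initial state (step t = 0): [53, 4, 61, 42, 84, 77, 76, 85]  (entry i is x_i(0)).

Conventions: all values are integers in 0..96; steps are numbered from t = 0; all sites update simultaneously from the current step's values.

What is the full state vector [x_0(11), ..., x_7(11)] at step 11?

Simulating step by step:
t=0: [53, 4, 61, 42, 84, 77, 76, 85]
t=1: [34, 15, 21, 53, 57, 42, 42, 51]
t=2: [70, 57, 53, 36, 32, 57, 60, 54]
t=3: [21, 22, 40, 76, 78, 34, 17, 24]
t=4: [65, 66, 63, 44, 50, 72, 63, 66]
t=5: [4, 4, 15, 45, 42, 23, 7, 4]
t=6: [12, 18, 40, 56, 64, 58, 28, 13]
t=7: [40, 54, 58, 28, 8, 27, 61, 47]
t=8: [59, 36, 33, 58, 47, 55, 31, 46]
t=9: [36, 72, 76, 39, 39, 45, 72, 54]
t=10: [61, 38, 41, 67, 71, 54, 31, 39]
t=11: [36, 62, 58, 23, 20, 40, 76, 65]

Answer: [36, 62, 58, 23, 20, 40, 76, 65]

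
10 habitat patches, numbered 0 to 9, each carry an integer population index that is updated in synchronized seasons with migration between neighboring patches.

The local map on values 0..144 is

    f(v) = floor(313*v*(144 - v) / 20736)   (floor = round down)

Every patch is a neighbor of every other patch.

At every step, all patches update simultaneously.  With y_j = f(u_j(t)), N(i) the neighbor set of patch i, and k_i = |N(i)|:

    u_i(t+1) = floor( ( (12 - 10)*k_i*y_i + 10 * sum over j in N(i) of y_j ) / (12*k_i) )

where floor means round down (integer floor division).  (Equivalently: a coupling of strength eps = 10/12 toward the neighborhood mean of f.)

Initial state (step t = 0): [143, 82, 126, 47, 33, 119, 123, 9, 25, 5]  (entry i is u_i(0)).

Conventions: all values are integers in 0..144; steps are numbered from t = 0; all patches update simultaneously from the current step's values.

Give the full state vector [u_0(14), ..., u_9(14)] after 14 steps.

Answer: [77, 77, 77, 77, 77, 77, 77, 77, 77, 77]

Derivation:
t=0: [143, 82, 126, 47, 33, 119, 123, 9, 25, 5]
t=1: [36, 41, 38, 41, 40, 39, 38, 37, 39, 36]
t=2: [60, 60, 60, 60, 60, 60, 60, 60, 60, 60]
t=3: [76, 76, 76, 76, 76, 76, 76, 76, 76, 76]
t=4: [78, 78, 78, 78, 78, 78, 78, 78, 78, 78]
t=5: [77, 77, 77, 77, 77, 77, 77, 77, 77, 77]
t=6: [77, 77, 77, 77, 77, 77, 77, 77, 77, 77]
t=7: [77, 77, 77, 77, 77, 77, 77, 77, 77, 77]
t=8: [77, 77, 77, 77, 77, 77, 77, 77, 77, 77]
t=9: [77, 77, 77, 77, 77, 77, 77, 77, 77, 77]
t=10: [77, 77, 77, 77, 77, 77, 77, 77, 77, 77]
t=11: [77, 77, 77, 77, 77, 77, 77, 77, 77, 77]
t=12: [77, 77, 77, 77, 77, 77, 77, 77, 77, 77]
t=13: [77, 77, 77, 77, 77, 77, 77, 77, 77, 77]
t=14: [77, 77, 77, 77, 77, 77, 77, 77, 77, 77]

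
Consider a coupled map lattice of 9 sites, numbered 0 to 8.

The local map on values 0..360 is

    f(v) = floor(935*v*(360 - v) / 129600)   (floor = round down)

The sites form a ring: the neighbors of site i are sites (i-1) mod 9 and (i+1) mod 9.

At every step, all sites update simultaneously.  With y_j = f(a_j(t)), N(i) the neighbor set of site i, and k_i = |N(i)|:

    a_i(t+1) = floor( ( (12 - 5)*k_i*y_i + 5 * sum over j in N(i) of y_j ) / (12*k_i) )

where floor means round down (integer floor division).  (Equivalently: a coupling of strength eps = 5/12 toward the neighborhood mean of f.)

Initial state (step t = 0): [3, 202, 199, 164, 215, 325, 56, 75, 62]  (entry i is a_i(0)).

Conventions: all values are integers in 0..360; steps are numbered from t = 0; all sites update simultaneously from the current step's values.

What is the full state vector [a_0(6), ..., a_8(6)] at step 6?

Simulating step by step:
t=0: [3, 202, 199, 164, 215, 325, 56, 75, 62]
t=1: [79, 183, 230, 229, 195, 119, 120, 142, 111]
t=2: [183, 214, 218, 219, 223, 211, 210, 214, 195]
t=3: [231, 226, 223, 221, 221, 224, 226, 226, 230]
t=4: [215, 217, 219, 220, 220, 219, 218, 217, 215]
t=5: [223, 223, 222, 222, 222, 222, 222, 223, 223]
t=6: [220, 220, 220, 221, 221, 221, 220, 220, 220]

Answer: [220, 220, 220, 221, 221, 221, 220, 220, 220]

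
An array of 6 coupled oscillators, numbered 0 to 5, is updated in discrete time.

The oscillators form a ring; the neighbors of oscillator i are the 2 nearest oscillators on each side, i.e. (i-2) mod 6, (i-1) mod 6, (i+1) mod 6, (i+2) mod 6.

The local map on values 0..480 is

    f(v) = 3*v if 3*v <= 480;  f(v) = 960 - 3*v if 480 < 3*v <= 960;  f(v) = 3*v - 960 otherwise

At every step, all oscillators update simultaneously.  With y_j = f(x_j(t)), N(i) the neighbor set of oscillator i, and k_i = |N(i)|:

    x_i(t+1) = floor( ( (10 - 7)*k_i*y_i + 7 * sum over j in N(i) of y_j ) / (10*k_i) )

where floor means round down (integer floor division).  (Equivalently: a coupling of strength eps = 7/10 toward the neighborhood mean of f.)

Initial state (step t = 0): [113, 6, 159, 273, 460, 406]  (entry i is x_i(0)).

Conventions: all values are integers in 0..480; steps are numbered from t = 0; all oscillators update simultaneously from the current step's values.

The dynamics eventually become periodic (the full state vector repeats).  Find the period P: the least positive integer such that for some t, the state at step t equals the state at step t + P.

Answer: 22
Key observation: The state at step 18, [301, 299, 301, 301, 302, 300], reappears at step 40 — and no state repeats earlier — so the cycle the system enters has period 22.

Derivation:
t=0: [113, 6, 159, 273, 460, 406]
t=1: [306, 218, 303, 247, 338, 238]
t=2: [127, 189, 123, 180, 113, 182]
t=3: [379, 395, 378, 391, 378, 392]
t=4: [191, 204, 190, 201, 188, 202]
t=5: [376, 364, 377, 367, 379, 366]
t=6: [158, 147, 159, 150, 161, 149]
t=7: [464, 455, 465, 457, 466, 456]
t=8: [424, 416, 425, 418, 426, 417]
t=9: [305, 298, 306, 300, 307, 299]
t=10: [50, 56, 49, 54, 48, 55]
t=11: [154, 159, 153, 157, 152, 158]
t=12: [465, 469, 464, 467, 463, 468]
t=13: [437, 440, 436, 438, 435, 439]
t=14: [352, 354, 351, 352, 350, 353]
t=15: [96, 97, 95, 96, 94, 96]
t=16: [286, 288, 286, 286, 285, 287]
t=17: [100, 99, 101, 100, 102, 100]
t=18: [301, 299, 301, 301, 302, 300]
t=19: [58, 59, 57, 58, 56, 58]
t=20: [172, 174, 172, 172, 171, 173]
t=21: [442, 441, 443, 442, 444, 442]
t=22: [367, 365, 367, 367, 368, 366]
t=23: [139, 138, 140, 139, 141, 139]
t=24: [418, 416, 418, 418, 419, 417]
t=25: [292, 291, 293, 292, 294, 292]
t=26: [82, 84, 82, 82, 81, 83]
t=27: [247, 248, 246, 247, 245, 247]
t=28: [220, 218, 220, 220, 221, 219]
t=29: [301, 302, 300, 301, 299, 301]
t=30: [58, 56, 58, 58, 59, 57]
t=31: [172, 171, 173, 172, 174, 172]
t=32: [442, 444, 442, 442, 441, 443]
t=33: [367, 368, 366, 367, 365, 367]
t=34: [139, 141, 139, 139, 138, 140]
t=35: [418, 419, 417, 418, 416, 418]
t=36: [292, 294, 292, 292, 291, 293]
t=37: [82, 81, 83, 82, 84, 82]
t=38: [247, 245, 247, 247, 248, 246]
t=39: [220, 221, 219, 220, 218, 220]
t=40: [301, 299, 301, 301, 302, 300]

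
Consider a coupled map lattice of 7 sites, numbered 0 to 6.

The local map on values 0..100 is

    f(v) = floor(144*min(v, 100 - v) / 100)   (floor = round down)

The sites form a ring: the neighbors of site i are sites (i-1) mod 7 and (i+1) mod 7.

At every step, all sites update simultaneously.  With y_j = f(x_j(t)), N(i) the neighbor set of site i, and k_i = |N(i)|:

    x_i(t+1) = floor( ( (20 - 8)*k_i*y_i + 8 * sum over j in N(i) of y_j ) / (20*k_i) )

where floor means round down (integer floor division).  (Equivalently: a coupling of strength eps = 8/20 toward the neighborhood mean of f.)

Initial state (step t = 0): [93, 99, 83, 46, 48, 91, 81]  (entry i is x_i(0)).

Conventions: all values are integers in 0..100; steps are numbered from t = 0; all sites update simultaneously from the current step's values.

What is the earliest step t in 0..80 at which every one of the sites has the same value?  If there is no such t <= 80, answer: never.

Simulating step by step:
t=0: [93, 99, 83, 46, 48, 91, 81]  (not all equal)
t=1: [11, 7, 27, 58, 57, 26, 20]  (not all equal)
t=2: [16, 16, 36, 55, 56, 40, 27]  (not all equal)
t=3: [26, 28, 48, 61, 62, 54, 38]  (not all equal)
t=4: [41, 45, 60, 58, 56, 61, 53]  (not all equal)
t=5: [61, 61, 59, 60, 61, 59, 63]  (not all equal)
t=6: [55, 56, 58, 57, 56, 57, 54]  (not all equal)
t=7: [64, 62, 60, 61, 62, 62, 64]  (not all equal)
t=8: [51, 54, 56, 55, 54, 53, 51]  (not all equal)
t=9: [69, 66, 63, 64, 65, 67, 69]  (not all equal)
t=10: [44, 48, 51, 51, 49, 47, 44]  (not all equal)
t=11: [64, 68, 69, 70, 69, 66, 63]  (not all equal)
t=12: [50, 46, 44, 43, 44, 48, 51]  (not all equal)
t=13: [70, 66, 63, 61, 63, 68, 70]  (not all equal)
t=14: [44, 48, 52, 54, 52, 46, 43]  (not all equal)
t=15: [63, 67, 68, 67, 67, 65, 62]  (not all equal)
t=16: [52, 48, 46, 46, 47, 50, 53]  (not all equal)
t=17: [68, 68, 66, 66, 67, 70, 68]  (not all equal)
t=18: [46, 46, 47, 47, 46, 44, 45]  (not all equal)
t=19: [65, 66, 66, 66, 65, 63, 64]  (not all equal)
t=20: [49, 48, 48, 48, 50, 52, 51]  (not all equal)
t=21: [69, 69, 69, 69, 70, 69, 69]  (not all equal)
t=22: [44, 44, 44, 43, 43, 43, 44]  (not all equal)
t=23: [63, 63, 62, 61, 61, 61, 62]  (not all equal)
t=24: [53, 53, 54, 55, 56, 55, 54]  (not all equal)
t=25: [66, 66, 65, 64, 63, 64, 65]  (not all equal)
t=26: [48, 48, 49, 51, 52, 51, 49]  (not all equal)
t=27: [69, 69, 69, 69, 69, 69, 69]  (all equal)

Answer: 27
Key observation: Synchronization is absorbing here: once all sites are equal they stay equal, and step 27 is the first all-equal step.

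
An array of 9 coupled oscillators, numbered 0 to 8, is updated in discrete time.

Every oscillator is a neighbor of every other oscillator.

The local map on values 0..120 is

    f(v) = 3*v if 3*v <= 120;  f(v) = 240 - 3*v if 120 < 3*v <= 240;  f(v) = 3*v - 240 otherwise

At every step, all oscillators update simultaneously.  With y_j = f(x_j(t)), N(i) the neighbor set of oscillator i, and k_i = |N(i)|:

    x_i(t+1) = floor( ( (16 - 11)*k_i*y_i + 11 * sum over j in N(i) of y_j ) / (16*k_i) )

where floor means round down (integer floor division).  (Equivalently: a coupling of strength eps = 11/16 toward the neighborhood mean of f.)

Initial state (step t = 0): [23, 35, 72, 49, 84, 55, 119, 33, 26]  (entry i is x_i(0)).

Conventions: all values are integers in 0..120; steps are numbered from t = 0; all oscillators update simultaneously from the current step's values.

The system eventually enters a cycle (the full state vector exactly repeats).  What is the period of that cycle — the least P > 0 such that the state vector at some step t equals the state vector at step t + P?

Simulating step by step:
t=0: [23, 35, 72, 49, 84, 55, 119, 33, 26]
t=1: [73, 81, 63, 78, 60, 74, 84, 80, 75]
t=2: [20, 16, 27, 17, 29, 20, 18, 15, 19]
t=3: [60, 57, 65, 58, 66, 60, 58, 56, 59]
t=4: [60, 62, 56, 61, 56, 60, 61, 62, 60]
t=5: [60, 59, 63, 59, 63, 60, 59, 59, 60]
t=6: [59, 60, 57, 60, 57, 59, 60, 60, 59]
t=7: [63, 62, 64, 62, 64, 63, 62, 62, 63]
t=8: [51, 52, 50, 52, 50, 51, 52, 52, 51]
t=9: [86, 85, 87, 85, 87, 86, 85, 85, 86]
t=10: [17, 16, 18, 16, 18, 17, 16, 16, 17]
t=11: [50, 49, 51, 49, 51, 50, 49, 49, 50]
t=12: [90, 91, 89, 91, 89, 90, 91, 91, 90]
t=13: [30, 31, 29, 31, 29, 30, 31, 31, 30]
t=14: [90, 91, 89, 91, 89, 90, 91, 91, 90]

Answer: 2
Key observation: The state at step 12, [90, 91, 89, 91, 89, 90, 91, 91, 90], reappears at step 14 — and no state repeats earlier — so the cycle the system enters has period 2.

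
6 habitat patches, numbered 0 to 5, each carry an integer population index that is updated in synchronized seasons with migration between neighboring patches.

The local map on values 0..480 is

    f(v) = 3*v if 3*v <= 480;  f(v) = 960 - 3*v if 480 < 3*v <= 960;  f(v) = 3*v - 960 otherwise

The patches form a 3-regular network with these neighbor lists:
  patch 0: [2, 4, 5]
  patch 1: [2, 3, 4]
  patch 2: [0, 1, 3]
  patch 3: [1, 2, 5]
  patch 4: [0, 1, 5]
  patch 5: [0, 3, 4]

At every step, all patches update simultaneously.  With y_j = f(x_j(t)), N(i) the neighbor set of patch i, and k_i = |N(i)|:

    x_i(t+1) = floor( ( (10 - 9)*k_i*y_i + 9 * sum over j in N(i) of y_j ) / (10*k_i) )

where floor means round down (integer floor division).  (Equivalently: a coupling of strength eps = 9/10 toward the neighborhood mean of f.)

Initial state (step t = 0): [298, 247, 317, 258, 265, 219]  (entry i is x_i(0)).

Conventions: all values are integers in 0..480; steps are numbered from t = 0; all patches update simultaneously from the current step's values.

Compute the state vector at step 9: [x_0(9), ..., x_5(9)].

Simulating step by step:
t=0: [298, 247, 317, 258, 265, 219]
t=1: [149, 129, 142, 177, 192, 155]
t=2: [427, 410, 421, 426, 428, 424]
t=3: [313, 310, 303, 297, 303, 320]
t=4: [32, 54, 41, 31, 20, 42]
t=5: [102, 99, 117, 132, 121, 87]
t=6: [323, 362, 334, 312, 295, 345]
t=7: [58, 54, 51, 75, 70, 39]
t=8: [161, 192, 183, 152, 156, 194]
t=9: [424, 438, 436, 397, 418, 458]

Answer: [424, 438, 436, 397, 418, 458]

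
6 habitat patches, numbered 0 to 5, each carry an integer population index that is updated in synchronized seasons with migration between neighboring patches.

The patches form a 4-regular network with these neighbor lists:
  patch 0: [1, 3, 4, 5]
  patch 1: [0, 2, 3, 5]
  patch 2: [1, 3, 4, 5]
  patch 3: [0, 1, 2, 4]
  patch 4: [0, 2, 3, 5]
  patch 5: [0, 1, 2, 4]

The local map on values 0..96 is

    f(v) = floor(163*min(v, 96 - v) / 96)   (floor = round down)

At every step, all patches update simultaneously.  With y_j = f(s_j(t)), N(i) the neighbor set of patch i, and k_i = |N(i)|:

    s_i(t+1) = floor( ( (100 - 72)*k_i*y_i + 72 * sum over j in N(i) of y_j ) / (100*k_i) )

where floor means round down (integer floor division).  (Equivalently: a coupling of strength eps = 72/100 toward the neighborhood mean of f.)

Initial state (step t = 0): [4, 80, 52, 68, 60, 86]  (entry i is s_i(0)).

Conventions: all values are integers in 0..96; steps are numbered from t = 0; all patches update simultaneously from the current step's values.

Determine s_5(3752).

Simulating step by step:
t=0: [4, 80, 52, 68, 60, 86]
t=1: [28, 33, 47, 43, 42, 34]
t=2: [59, 61, 68, 65, 65, 61]
t=3: [57, 56, 53, 54, 54, 56]
t=4: [68, 68, 70, 69, 69, 68]
t=5: [46, 46, 45, 45, 45, 46]
t=6: [77, 77, 76, 76, 76, 77]
t=7: [32, 32, 32, 32, 32, 32]
t=8: [54, 54, 54, 54, 54, 54]
t=9: [71, 71, 71, 71, 71, 71]
t=10: [42, 42, 42, 42, 42, 42]
t=11: [71, 71, 71, 71, 71, 71]

Answer: s_5(3752) = 42
Key observation: The state at step 9, [71, 71, 71, 71, 71, 71], reappears at step 11: the system is in a cycle of period 2 from step 9 on.  Therefore the state at step 3752 equals the state at step 9 + ((3752 - 9) mod 2) = 10, which is [42, 42, 42, 42, 42, 42].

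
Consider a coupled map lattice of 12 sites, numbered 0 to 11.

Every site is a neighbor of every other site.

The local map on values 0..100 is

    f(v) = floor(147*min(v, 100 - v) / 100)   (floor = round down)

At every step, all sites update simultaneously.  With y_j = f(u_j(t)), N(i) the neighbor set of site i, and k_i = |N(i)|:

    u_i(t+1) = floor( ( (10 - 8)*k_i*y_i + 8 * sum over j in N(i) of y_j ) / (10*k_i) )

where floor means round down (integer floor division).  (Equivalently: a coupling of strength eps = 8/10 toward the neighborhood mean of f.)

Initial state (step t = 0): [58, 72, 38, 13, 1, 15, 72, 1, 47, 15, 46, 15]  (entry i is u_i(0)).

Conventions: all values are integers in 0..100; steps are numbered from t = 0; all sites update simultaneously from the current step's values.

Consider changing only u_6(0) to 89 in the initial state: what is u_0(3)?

Answer: u_0(3) = 68
Key observation: This trace re-runs the system from the modified initial state.

Derivation:
t=0: [58, 72, 38, 13, 1, 15, 89, 1, 47, 15, 46, 15]
t=1: [36, 34, 35, 31, 28, 31, 30, 28, 37, 31, 37, 31]
t=2: [47, 47, 47, 46, 46, 46, 46, 46, 48, 46, 48, 46]
t=3: [68, 68, 68, 67, 67, 67, 67, 67, 68, 67, 68, 67]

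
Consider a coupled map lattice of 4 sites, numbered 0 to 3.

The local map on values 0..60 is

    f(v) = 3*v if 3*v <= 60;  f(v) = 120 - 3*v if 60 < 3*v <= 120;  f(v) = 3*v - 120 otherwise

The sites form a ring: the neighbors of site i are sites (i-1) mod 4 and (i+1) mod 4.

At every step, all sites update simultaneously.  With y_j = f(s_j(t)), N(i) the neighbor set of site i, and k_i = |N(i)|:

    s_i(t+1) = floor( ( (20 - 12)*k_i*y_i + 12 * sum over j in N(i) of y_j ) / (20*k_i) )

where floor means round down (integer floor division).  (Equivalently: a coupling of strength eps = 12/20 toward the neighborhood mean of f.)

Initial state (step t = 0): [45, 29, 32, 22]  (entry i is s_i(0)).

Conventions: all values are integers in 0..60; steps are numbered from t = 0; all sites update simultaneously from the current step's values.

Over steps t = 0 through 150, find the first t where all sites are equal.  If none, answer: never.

Simulating step by step:
t=0: [45, 29, 32, 22]  (not all equal)
t=1: [32, 24, 35, 33]  (not all equal)
t=2: [30, 30, 26, 20]  (not all equal)
t=3: [39, 33, 43, 45]  (not all equal)
t=4: [12, 12, 14, 9]  (not all equal)
t=5: [33, 37, 35, 34]  (not all equal)
t=6: [16, 14, 14, 18]  (not all equal)
t=7: [48, 43, 45, 48]  (not all equal)
t=8: [19, 15, 15, 21]  (not all equal)
t=9: [53, 48, 48, 53]  (not all equal)
t=10: [34, 28, 28, 34]  (not all equal)
t=11: [23, 30, 30, 23]  (not all equal)
t=12: [44, 36, 36, 44]  (not all equal)
t=13: [12, 12, 12, 12]  (all equal)

Answer: 13
Key observation: Synchronization is absorbing here: once all sites are equal they stay equal, and step 13 is the first all-equal step.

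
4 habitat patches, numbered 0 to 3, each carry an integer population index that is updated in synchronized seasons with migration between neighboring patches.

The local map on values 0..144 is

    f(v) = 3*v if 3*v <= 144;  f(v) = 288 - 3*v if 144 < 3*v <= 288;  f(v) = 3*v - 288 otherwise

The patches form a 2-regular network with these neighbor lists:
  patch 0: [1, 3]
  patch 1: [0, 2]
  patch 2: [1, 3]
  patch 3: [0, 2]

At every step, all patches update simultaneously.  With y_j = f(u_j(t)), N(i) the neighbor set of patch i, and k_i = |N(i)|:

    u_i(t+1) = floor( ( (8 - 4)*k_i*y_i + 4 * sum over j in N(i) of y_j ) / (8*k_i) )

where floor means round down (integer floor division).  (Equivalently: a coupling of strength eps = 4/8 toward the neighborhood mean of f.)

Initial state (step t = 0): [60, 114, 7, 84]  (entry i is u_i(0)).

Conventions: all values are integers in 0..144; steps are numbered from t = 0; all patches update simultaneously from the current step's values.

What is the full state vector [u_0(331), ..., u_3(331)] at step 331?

Simulating step by step:
t=0: [60, 114, 7, 84]
t=1: [76, 59, 33, 50]
t=2: [92, 95, 111, 108]
t=3: [15, 15, 32, 32]
t=4: [57, 57, 83, 83]
t=5: [97, 97, 58, 58]
t=6: [30, 30, 86, 86]
t=7: [75, 75, 45, 45]
t=8: [81, 81, 117, 117]
t=9: [49, 49, 58, 58]
t=10: [134, 134, 120, 120]
t=11: [103, 103, 82, 82]
t=12: [26, 26, 36, 36]
t=13: [85, 85, 100, 100]
t=14: [27, 27, 17, 17]
t=15: [73, 73, 58, 58]
t=16: [80, 80, 102, 102]
t=17: [40, 40, 25, 25]
t=18: [108, 108, 86, 86]
t=19: [34, 34, 31, 31]
t=20: [99, 99, 95, 95]
t=21: [7, 7, 4, 4]
t=22: [18, 18, 14, 14]
t=23: [51, 51, 45, 45]
t=24: [135, 135, 135, 135]
t=25: [117, 117, 117, 117]
t=26: [63, 63, 63, 63]
t=27: [99, 99, 99, 99]
t=28: [9, 9, 9, 9]
t=29: [27, 27, 27, 27]
t=30: [81, 81, 81, 81]
t=31: [45, 45, 45, 45]
t=32: [135, 135, 135, 135]

Answer: [99, 99, 99, 99]
Key observation: The state at step 24, [135, 135, 135, 135], reappears at step 32: the system is in a cycle of period 8 from step 24 on.  Therefore the state at step 331 equals the state at step 24 + ((331 - 24) mod 8) = 27, which is [99, 99, 99, 99].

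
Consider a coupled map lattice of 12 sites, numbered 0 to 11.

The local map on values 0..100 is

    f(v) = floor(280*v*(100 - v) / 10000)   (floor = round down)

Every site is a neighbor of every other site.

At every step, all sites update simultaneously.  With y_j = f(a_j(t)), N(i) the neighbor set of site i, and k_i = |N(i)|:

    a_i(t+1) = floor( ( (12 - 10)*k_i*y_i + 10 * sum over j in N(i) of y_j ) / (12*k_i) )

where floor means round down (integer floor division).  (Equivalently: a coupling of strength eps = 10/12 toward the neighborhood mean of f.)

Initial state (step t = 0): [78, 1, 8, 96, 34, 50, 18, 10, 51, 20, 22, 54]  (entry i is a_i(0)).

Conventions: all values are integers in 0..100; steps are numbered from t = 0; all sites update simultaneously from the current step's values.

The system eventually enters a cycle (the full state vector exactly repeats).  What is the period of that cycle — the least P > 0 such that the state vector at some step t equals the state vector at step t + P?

Simulating step by step:
t=0: [78, 1, 8, 96, 34, 50, 18, 10, 51, 20, 22, 54]
t=1: [42, 38, 40, 39, 44, 44, 42, 40, 44, 42, 42, 44]
t=2: [67, 67, 67, 67, 67, 67, 67, 67, 67, 67, 67, 67]
t=3: [61, 61, 61, 61, 61, 61, 61, 61, 61, 61, 61, 61]
t=4: [66, 66, 66, 66, 66, 66, 66, 66, 66, 66, 66, 66]
t=5: [62, 62, 62, 62, 62, 62, 62, 62, 62, 62, 62, 62]
t=6: [65, 65, 65, 65, 65, 65, 65, 65, 65, 65, 65, 65]
t=7: [63, 63, 63, 63, 63, 63, 63, 63, 63, 63, 63, 63]
t=8: [65, 65, 65, 65, 65, 65, 65, 65, 65, 65, 65, 65]

Answer: 2
Key observation: The state at step 6, [65, 65, 65, 65, 65, 65, 65, 65, 65, 65, 65, 65], reappears at step 8 — and no state repeats earlier — so the cycle the system enters has period 2.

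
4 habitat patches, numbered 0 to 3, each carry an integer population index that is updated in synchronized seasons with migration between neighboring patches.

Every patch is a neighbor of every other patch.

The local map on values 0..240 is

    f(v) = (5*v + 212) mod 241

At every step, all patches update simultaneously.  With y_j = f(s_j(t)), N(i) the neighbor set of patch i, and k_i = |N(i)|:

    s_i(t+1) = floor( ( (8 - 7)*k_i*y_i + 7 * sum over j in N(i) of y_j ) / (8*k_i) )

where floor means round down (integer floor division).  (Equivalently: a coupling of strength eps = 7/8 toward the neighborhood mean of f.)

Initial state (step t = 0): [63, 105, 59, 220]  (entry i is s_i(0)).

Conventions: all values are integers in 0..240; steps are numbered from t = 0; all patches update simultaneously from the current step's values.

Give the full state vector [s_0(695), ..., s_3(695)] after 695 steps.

Simulating step by step:
t=0: [63, 105, 59, 220]
t=1: [48, 53, 51, 37]
t=2: [206, 202, 204, 215]
t=3: [41, 44, 43, 33]
t=4: [171, 169, 169, 178]
t=5: [107, 109, 109, 101]
t=6: [91, 89, 89, 56]
t=7: [128, 129, 129, 157]
t=8: [103, 103, 103, 119]
t=9: [27, 27, 27, 14]
t=10: [87, 87, 87, 97]
t=11: [179, 179, 179, 171]
t=12: [131, 131, 131, 138]
t=13: [154, 154, 154, 148]
t=14: [79, 79, 79, 44]
t=15: [144, 144, 144, 133]
t=16: [192, 192, 192, 202]
t=17: [152, 152, 152, 184]
t=18: [54, 54, 54, 28]
t=19: [32, 32, 32, 13]
t=20: [103, 103, 103, 119]

Answer: [179, 179, 179, 171]
Key observation: The state at step 8, [103, 103, 103, 119], reappears at step 20: the system is in a cycle of period 12 from step 8 on.  Therefore the state at step 695 equals the state at step 8 + ((695 - 8) mod 12) = 11, which is [179, 179, 179, 171].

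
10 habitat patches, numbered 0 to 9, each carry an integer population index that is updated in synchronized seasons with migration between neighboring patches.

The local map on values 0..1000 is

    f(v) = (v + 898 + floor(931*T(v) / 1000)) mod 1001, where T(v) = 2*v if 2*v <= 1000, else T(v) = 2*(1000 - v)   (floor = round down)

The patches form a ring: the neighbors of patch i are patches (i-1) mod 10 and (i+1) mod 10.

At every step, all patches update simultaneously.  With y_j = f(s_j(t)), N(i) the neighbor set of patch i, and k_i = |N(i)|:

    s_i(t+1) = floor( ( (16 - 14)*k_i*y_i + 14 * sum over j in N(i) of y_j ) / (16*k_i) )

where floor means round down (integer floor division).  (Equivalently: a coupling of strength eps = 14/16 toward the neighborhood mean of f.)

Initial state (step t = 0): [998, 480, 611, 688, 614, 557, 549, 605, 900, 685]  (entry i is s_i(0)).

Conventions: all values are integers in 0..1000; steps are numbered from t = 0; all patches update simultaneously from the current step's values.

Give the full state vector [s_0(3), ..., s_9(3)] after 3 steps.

Simulating step by step:
t=0: [998, 480, 611, 688, 614, 557, 549, 605, 900, 685]
t=1: [303, 527, 218, 221, 221, 258, 259, 583, 299, 843]
t=2: [241, 599, 429, 525, 575, 589, 469, 640, 219, 667]
t=3: [258, 340, 254, 206, 275, 250, 229, 358, 235, 508]

Answer: [258, 340, 254, 206, 275, 250, 229, 358, 235, 508]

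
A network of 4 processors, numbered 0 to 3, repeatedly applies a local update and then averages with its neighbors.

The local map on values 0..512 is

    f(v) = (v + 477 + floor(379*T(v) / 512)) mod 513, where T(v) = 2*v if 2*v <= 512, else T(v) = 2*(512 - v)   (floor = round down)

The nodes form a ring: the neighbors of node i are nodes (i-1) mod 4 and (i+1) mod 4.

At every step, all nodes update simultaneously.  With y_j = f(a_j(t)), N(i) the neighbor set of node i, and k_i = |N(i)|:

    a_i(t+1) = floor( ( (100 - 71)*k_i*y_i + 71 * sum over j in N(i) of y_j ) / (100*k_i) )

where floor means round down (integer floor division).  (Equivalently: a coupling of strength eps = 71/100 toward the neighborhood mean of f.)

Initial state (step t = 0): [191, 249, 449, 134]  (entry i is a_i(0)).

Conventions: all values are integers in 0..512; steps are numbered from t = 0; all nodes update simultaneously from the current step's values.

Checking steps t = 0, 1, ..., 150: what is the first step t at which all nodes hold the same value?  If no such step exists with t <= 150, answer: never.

Answer: 9
Key observation: Synchronization is absorbing here: once all nodes are equal they stay equal, and step 9 is the first all-equal step.

Derivation:
t=0: [191, 249, 449, 134]  (not all equal)
t=1: [255, 354, 275, 420]  (not all equal)
t=2: [40, 67, 38, 58]  (not all equal)
t=3: [102, 80, 100, 73]  (not all equal)
t=4: [171, 199, 170, 194]  (not all equal)
t=5: [432, 406, 431, 403]  (not all equal)
t=6: [10, 4, 10, 5]  (not all equal)
t=7: [491, 496, 491, 497]  (not all equal)
t=8: [483, 485, 483, 485]  (not all equal)
t=9: [488, 488, 488, 488]  (all equal)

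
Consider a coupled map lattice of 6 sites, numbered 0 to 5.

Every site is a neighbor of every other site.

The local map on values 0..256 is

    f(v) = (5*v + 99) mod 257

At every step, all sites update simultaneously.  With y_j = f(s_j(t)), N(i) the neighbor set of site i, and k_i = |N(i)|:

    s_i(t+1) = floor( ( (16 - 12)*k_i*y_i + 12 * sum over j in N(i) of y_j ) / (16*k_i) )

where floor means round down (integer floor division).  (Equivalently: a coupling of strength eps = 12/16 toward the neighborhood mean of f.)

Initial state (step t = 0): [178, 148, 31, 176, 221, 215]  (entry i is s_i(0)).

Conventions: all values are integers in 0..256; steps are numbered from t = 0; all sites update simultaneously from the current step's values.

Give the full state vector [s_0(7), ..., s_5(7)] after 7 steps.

Simulating step by step:
t=0: [178, 148, 31, 176, 221, 215]
t=1: [182, 167, 185, 181, 178, 175]
t=2: [220, 212, 221, 219, 218, 216]
t=3: [160, 156, 161, 160, 159, 158]
t=4: [123, 121, 124, 123, 123, 122]
t=5: [198, 197, 199, 198, 198, 198]
t=6: [61, 60, 61, 61, 61, 61]
t=7: [146, 145, 146, 146, 146, 146]

Answer: [146, 145, 146, 146, 146, 146]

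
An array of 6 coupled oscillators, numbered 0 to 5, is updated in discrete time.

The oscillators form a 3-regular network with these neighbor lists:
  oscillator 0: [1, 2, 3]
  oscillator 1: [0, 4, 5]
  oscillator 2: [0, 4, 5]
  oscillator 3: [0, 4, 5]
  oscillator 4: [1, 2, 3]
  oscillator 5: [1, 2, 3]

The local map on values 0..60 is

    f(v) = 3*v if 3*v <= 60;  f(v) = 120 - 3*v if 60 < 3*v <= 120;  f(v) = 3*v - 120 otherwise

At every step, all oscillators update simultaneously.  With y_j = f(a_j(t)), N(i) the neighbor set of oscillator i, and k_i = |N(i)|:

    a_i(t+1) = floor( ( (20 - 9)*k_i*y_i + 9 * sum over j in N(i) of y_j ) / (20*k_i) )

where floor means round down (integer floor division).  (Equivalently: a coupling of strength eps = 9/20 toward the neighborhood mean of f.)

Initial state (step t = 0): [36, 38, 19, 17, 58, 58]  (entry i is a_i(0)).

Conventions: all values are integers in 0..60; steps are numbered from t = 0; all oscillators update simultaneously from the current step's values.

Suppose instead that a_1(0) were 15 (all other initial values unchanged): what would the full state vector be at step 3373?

Simulating step by step:
t=0: [36, 15, 19, 17, 58, 58]
t=1: [29, 42, 49, 46, 52, 52]
t=2: [25, 19, 30, 25, 27, 27]
t=3: [44, 49, 34, 43, 41, 41]
t=4: [14, 17, 12, 7, 9, 9]
t=5: [39, 42, 34, 25, 31, 31]
t=6: [12, 11, 18, 33, 25, 25]
t=7: [36, 37, 48, 30, 40, 40]
t=8: [16, 6, 15, 18, 9, 9]
t=9: [43, 25, 40, 45, 32, 32]
t=10: [13, 33, 8, 16, 22, 22]
t=11: [35, 33, 35, 48, 43, 43]
t=12: [17, 16, 13, 18, 13, 13]
t=13: [49, 45, 40, 49, 42, 42]
t=14: [21, 14, 5, 20, 9, 9]
t=15: [48, 39, 24, 49, 32, 32]
t=16: [24, 12, 37, 25, 24, 24]
t=17: [39, 41, 26, 46, 39, 39]
t=18: [11, 3, 24, 11, 11, 11]
t=19: [31, 19, 41, 33, 31, 31]
t=20: [27, 43, 13, 23, 27, 27]
t=21: [36, 22, 39, 45, 36, 36]
t=22: [17, 35, 7, 13, 17, 17]
t=23: [39, 31, 34, 44, 39, 39]
t=24: [10, 16, 11, 7, 10, 10]
t=25: [31, 39, 31, 25, 31, 31]
t=26: [26, 13, 27, 36, 26, 26]
t=27: [36, 40, 40, 25, 36, 36]
t=28: [13, 5, 5, 30, 13, 13]
t=29: [30, 25, 25, 34, 30, 30]
t=30: [32, 38, 38, 23, 32, 32]
t=31: [22, 14, 14, 38, 22, 22]
t=32: [43, 47, 47, 27, 43, 43]
t=33: [17, 15, 15, 25, 17, 17]
t=34: [48, 47, 47, 47, 48, 48]
t=35: [22, 22, 22, 22, 22, 22]
t=36: [54, 54, 54, 54, 54, 54]
t=37: [42, 42, 42, 42, 42, 42]
t=38: [6, 6, 6, 6, 6, 6]
t=39: [18, 18, 18, 18, 18, 18]
t=40: [54, 54, 54, 54, 54, 54]

Answer: [42, 42, 42, 42, 42, 42]
Key observation: The state at step 36, [54, 54, 54, 54, 54, 54], reappears at step 40: the system is in a cycle of period 4 from step 36 on.  Therefore the state at step 3373 equals the state at step 36 + ((3373 - 36) mod 4) = 37, which is [42, 42, 42, 42, 42, 42].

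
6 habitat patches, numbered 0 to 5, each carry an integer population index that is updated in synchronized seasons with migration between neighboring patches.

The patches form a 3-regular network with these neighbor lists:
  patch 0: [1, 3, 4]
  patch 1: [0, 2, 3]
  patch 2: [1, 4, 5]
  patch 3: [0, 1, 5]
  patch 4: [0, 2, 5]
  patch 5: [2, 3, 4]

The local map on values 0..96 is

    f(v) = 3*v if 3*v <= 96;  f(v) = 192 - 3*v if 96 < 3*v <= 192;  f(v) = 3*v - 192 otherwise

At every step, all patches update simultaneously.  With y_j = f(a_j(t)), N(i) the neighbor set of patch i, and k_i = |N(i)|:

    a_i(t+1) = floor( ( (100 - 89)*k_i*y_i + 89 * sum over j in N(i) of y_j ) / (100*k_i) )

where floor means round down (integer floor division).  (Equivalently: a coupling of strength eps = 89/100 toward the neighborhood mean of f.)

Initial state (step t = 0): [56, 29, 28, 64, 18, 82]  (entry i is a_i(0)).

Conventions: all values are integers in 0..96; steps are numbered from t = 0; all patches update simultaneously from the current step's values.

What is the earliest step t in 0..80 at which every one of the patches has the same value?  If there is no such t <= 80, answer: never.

Simulating step by step:
t=0: [56, 29, 28, 64, 18, 82]  (not all equal)
t=1: [44, 41, 67, 48, 54, 46]  (not all equal)
t=2: [50, 42, 46, 59, 39, 31]  (not all equal)
t=3: [50, 40, 75, 61, 64, 52]  (not all equal)
t=4: [28, 32, 35, 45, 32, 16]  (not all equal)
t=5: [83, 78, 80, 73, 75, 76]  (not all equal)
t=6: [36, 43, 38, 43, 45, 36]  (not all equal)
t=7: [63, 73, 69, 75, 79, 67]  (not all equal)
t=8: [31, 18, 25, 15, 12, 28]  (not all equal)
t=9: [50, 69, 59, 73, 78, 55]  (not all equal)
t=10: [29, 26, 26, 27, 29, 27]  (not all equal)
t=11: [82, 81, 81, 81, 82, 81]  (not all equal)
t=12: [52, 51, 51, 51, 52, 51]  (not all equal)
t=13: [37, 38, 38, 38, 37, 38]  (not all equal)
t=14: [79, 78, 78, 78, 79, 78]  (not all equal)
t=15: [43, 42, 42, 42, 43, 42]  (not all equal)
t=16: [64, 65, 65, 65, 64, 65]  (not all equal)
t=17: [1, 2, 2, 2, 1, 2]  (not all equal)
t=18: [4, 5, 5, 5, 4, 5]  (not all equal)
t=19: [13, 14, 14, 14, 13, 14]  (not all equal)
t=20: [40, 41, 41, 41, 40, 41]  (not all equal)
t=21: [70, 69, 69, 69, 70, 69]  (not all equal)
t=22: [16, 15, 15, 15, 16, 15]  (not all equal)
t=23: [46, 45, 45, 45, 46, 45]  (not all equal)
t=24: [55, 56, 56, 56, 55, 56]  (not all equal)
t=25: [25, 24, 24, 24, 25, 24]  (not all equal)
t=26: [73, 72, 72, 72, 73, 72]  (not all equal)
t=27: [25, 24, 24, 24, 25, 24]  (not all equal)

Answer: never
Key observation: The state at step 25 reappears at step 27 — the system is in a cycle of period 2 from step 25 on.  No step 0..27 is synchronized, and the cycle repeats forever, so no step up to 80 (or ever) has all patches equal.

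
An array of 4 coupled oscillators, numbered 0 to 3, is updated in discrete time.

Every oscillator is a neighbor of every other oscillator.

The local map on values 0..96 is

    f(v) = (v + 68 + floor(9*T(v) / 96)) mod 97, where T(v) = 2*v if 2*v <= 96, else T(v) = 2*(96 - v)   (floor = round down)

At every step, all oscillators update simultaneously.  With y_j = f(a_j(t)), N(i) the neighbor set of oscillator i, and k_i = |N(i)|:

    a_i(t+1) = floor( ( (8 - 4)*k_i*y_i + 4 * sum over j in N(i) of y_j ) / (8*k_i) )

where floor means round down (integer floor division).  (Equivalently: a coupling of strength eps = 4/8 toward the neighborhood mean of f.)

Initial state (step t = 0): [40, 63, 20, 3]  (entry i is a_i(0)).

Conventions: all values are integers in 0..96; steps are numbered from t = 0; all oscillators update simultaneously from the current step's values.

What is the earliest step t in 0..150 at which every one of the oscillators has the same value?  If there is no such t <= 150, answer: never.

Answer: 5
Key observation: Synchronization is absorbing here: once all oscillators are equal they stay equal, and step 5 is the first all-equal step.

Derivation:
t=0: [40, 63, 20, 3]  (not all equal)
t=1: [42, 50, 67, 60]  (not all equal)
t=2: [28, 31, 35, 33]  (not all equal)
t=3: [6, 7, 9, 8]  (not all equal)
t=4: [76, 76, 77, 76]  (not all equal)
t=5: [50, 50, 50, 50]  (all equal)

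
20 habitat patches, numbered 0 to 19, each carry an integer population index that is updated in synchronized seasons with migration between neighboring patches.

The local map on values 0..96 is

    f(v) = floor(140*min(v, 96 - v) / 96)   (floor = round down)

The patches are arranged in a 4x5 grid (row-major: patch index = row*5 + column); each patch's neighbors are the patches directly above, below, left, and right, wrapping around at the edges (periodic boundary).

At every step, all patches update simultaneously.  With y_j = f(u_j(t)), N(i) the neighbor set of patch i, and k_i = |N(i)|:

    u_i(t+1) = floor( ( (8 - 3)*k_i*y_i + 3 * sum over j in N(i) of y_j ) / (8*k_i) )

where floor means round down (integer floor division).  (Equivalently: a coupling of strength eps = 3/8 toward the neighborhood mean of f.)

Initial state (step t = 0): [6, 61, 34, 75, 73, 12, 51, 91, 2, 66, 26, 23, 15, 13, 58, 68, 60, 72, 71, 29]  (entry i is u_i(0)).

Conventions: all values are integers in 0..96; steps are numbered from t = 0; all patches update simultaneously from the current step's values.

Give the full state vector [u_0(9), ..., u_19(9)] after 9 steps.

Answer: [54, 44, 50, 64, 66, 56, 44, 46, 52, 62, 57, 45, 46, 49, 58, 57, 44, 50, 62, 65]

Derivation:
t=0: [6, 61, 34, 75, 73, 12, 51, 91, 2, 66, 26, 23, 15, 13, 58, 68, 60, 72, 71, 29]
t=1: [18, 48, 42, 30, 32, 24, 50, 17, 10, 36, 36, 37, 21, 21, 47, 38, 47, 36, 34, 41]
t=2: [35, 64, 55, 42, 45, 40, 58, 31, 22, 47, 52, 53, 33, 33, 60, 53, 64, 52, 47, 57]
t=3: [53, 48, 57, 59, 62, 58, 54, 46, 40, 61, 61, 58, 50, 48, 54, 59, 50, 60, 63, 58]
t=4: [60, 66, 57, 52, 51, 55, 61, 64, 58, 52, 52, 57, 64, 65, 59, 55, 63, 54, 51, 54]
t=5: [53, 46, 55, 62, 63, 58, 51, 48, 54, 61, 61, 54, 48, 48, 55, 57, 50, 58, 62, 60]
t=6: [59, 65, 59, 50, 50, 55, 64, 67, 60, 52, 53, 61, 67, 66, 57, 56, 64, 57, 51, 52]
t=7: [54, 46, 52, 64, 65, 57, 47, 44, 52, 61, 59, 50, 44, 47, 56, 57, 48, 54, 62, 63]
t=8: [59, 66, 62, 49, 47, 56, 66, 64, 61, 52, 55, 65, 64, 64, 56, 56, 67, 61, 51, 49]
t=9: [54, 44, 50, 64, 66, 56, 44, 46, 52, 62, 57, 45, 46, 49, 58, 57, 44, 50, 62, 65]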